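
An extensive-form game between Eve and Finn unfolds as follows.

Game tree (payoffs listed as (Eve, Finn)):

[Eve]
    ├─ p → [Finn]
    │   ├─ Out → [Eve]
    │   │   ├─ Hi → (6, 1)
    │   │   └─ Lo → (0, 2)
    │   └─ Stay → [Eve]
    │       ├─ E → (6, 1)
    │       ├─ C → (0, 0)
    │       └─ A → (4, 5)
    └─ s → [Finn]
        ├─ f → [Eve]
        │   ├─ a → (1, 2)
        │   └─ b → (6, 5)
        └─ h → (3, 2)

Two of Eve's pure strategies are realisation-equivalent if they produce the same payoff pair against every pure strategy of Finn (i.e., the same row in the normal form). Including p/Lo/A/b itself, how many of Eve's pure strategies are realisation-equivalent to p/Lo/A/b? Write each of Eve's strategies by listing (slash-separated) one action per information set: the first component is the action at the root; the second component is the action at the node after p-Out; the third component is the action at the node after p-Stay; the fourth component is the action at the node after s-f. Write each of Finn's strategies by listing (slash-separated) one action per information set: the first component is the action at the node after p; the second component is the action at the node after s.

Row for p/Lo/A/b (columns Out/f, Out/h, Stay/f, Stay/h): (0,2) (0,2) (4,5) (4,5).
Under p/Lo/A/b, Eve's choice at the node after s-f can never be reached regardless of what Finn does, so varying those choices leaves every outcome unchanged.
Holding the reachable choices fixed and varying the unreachable one freely already gives 2 equivalent strategies.
No other strategy reproduces this row, so those 2 are the full class: p/Lo/A/a, p/Lo/A/b.

2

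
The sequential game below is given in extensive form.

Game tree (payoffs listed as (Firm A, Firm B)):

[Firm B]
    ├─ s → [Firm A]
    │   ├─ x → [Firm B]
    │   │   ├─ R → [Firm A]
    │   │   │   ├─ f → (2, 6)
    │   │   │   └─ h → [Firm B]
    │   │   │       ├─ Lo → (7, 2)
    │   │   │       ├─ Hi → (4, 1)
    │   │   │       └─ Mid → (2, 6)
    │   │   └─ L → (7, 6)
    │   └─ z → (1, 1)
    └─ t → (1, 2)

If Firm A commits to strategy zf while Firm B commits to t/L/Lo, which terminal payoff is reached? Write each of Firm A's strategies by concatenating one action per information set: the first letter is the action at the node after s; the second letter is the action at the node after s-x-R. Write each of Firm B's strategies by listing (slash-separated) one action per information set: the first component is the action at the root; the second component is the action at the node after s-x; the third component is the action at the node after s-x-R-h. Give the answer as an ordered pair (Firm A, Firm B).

(1, 2)

Trace the play path from the root:
  Firm B plays t
→ terminal payoff (1, 2).
(Firm A's choice at the node after s is never reached on this path, so it doesn't affect the outcome.)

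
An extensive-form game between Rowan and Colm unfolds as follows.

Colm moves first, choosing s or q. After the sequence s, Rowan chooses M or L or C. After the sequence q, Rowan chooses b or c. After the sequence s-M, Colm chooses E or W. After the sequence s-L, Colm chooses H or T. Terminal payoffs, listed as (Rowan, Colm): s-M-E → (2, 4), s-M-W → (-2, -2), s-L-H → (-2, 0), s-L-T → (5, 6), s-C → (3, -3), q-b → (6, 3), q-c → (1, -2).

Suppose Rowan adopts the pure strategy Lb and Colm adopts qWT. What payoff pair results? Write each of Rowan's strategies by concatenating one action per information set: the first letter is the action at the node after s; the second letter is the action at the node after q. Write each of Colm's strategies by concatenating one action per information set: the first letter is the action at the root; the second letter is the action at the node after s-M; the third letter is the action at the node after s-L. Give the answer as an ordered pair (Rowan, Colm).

(6, 3)

Trace the play path from the root:
  Colm plays q
  Rowan plays b at [q]
→ terminal payoff (6, 3).
(Rowan's choice at the node after s is never reached on this path, so it doesn't affect the outcome.)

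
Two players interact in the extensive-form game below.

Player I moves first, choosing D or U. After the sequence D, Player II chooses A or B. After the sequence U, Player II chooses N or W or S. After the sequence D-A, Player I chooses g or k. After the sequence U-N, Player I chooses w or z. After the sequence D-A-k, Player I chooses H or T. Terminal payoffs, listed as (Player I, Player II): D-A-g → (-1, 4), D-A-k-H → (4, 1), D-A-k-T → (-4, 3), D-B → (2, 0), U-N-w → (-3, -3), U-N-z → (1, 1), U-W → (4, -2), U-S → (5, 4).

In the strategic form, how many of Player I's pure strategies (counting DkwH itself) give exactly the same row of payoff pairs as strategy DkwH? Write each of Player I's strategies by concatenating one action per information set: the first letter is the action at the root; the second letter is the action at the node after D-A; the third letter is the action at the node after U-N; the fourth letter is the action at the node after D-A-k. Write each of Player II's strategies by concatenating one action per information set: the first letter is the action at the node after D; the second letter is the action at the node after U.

2

Row for DkwH (columns AN, AW, AS, BN, BW, BS): (4,1) (4,1) (4,1) (2,0) (2,0) (2,0).
Under DkwH, Player I's choice at the node after U-N can never be reached regardless of what Player II does, so varying those choices leaves every outcome unchanged.
Holding the reachable choices fixed and varying the unreachable one freely already gives 2 equivalent strategies.
No other strategy reproduces this row, so those 2 are the full class: DkwH, DkzH.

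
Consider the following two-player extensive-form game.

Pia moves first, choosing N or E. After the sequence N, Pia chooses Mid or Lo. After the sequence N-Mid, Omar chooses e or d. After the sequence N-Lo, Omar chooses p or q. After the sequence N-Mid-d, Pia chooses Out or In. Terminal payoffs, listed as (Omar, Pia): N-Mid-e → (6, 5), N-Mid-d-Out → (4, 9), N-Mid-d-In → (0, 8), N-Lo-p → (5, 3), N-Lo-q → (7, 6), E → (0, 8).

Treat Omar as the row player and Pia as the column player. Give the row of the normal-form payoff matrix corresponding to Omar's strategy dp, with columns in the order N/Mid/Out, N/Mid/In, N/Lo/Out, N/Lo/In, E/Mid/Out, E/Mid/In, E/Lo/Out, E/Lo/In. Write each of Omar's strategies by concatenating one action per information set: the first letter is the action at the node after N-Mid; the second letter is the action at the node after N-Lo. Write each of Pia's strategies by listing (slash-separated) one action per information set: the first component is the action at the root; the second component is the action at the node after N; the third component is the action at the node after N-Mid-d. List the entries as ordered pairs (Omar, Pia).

vs N/Mid/Out: Pia plays N → Pia plays Mid at [N] → Omar plays d at [N-Mid] → Pia plays Out at [N-Mid-d] → (4, 9)
vs N/Mid/In: Pia plays N → Pia plays Mid at [N] → Omar plays d at [N-Mid] → Pia plays In at [N-Mid-d] → (0, 8)
vs N/Lo/Out: Pia plays N → Pia plays Lo at [N] → Omar plays p at [N-Lo] → (5, 3)
vs N/Lo/In: Pia plays N → Pia plays Lo at [N] → Omar plays p at [N-Lo] → (5, 3)
vs E/Mid/Out: Pia plays E → (0, 8)
vs E/Mid/In: Pia plays E → (0, 8)
vs E/Lo/Out: Pia plays E → (0, 8)
vs E/Lo/In: Pia plays E → (0, 8)

(4,9) (0,8) (5,3) (5,3) (0,8) (0,8) (0,8) (0,8)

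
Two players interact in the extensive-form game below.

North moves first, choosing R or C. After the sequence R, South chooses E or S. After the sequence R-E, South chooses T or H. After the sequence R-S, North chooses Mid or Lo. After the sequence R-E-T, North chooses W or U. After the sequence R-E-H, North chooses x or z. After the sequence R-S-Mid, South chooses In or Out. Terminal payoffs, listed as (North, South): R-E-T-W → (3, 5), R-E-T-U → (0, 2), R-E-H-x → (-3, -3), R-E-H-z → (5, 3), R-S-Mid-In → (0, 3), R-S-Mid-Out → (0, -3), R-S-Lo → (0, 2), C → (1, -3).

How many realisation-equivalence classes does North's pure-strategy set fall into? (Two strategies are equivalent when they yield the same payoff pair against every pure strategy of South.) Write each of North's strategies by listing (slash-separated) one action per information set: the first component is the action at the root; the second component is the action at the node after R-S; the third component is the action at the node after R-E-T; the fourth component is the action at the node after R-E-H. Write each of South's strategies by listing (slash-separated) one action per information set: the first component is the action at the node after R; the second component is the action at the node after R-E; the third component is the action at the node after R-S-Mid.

9

North has 16 pure strategies: R/Mid/W/x, R/Mid/W/z, R/Mid/U/x, R/Mid/U/z, R/Lo/W/x, R/Lo/W/z, R/Lo/U/x, R/Lo/U/z, C/Mid/W/x, C/Mid/W/z, C/Mid/U/x, C/Mid/U/z, C/Lo/W/x, C/Lo/W/z, C/Lo/U/x, C/Lo/U/z. Columns: E/T/In, E/T/Out, E/H/In, E/H/Out, S/T/In, S/T/Out, S/H/In, S/H/Out.
{R/Mid/W/x} → row (3,5) (3,5) (-3,-3) (-3,-3) (0,3) (0,-3) (0,3) (0,-3)
{R/Mid/W/z} → row (3,5) (3,5) (5,3) (5,3) (0,3) (0,-3) (0,3) (0,-3)
{R/Mid/U/x} → row (0,2) (0,2) (-3,-3) (-3,-3) (0,3) (0,-3) (0,3) (0,-3)
{R/Mid/U/z} → row (0,2) (0,2) (5,3) (5,3) (0,3) (0,-3) (0,3) (0,-3)
{R/Lo/W/x} → row (3,5) (3,5) (-3,-3) (-3,-3) (0,2) (0,2) (0,2) (0,2)
{R/Lo/W/z} → row (3,5) (3,5) (5,3) (5,3) (0,2) (0,2) (0,2) (0,2)
{R/Lo/U/x} → row (0,2) (0,2) (-3,-3) (-3,-3) (0,2) (0,2) (0,2) (0,2)
{R/Lo/U/z} → row (0,2) (0,2) (5,3) (5,3) (0,2) (0,2) (0,2) (0,2)
{C/Mid/W/x, C/Mid/W/z, C/Mid/U/x, C/Mid/U/z, C/Lo/W/x, C/Lo/W/z, C/Lo/U/x, C/Lo/U/z} → row (1,-3) (1,-3) (1,-3) (1,-3) (1,-3) (1,-3) (1,-3) (1,-3)
That's 9 distinct rows out of 16 strategies.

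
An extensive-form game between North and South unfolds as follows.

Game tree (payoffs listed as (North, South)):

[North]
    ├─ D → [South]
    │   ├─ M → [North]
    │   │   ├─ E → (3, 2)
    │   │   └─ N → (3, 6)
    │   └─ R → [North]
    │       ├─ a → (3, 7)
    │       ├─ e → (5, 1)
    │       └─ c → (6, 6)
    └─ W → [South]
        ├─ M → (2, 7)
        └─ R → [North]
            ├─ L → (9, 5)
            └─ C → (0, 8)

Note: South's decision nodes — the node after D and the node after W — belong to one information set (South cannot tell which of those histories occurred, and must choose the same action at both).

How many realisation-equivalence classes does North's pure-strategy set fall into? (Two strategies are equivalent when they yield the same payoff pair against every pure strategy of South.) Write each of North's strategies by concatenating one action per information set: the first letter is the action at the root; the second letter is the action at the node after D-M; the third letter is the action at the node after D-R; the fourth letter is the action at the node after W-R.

8

North has 24 pure strategies: DEaL, DEaC, DEeL, DEeC, DEcL, DEcC, DNaL, DNaC, DNeL, DNeC, DNcL, DNcC, WEaL, WEaC, WEeL, WEeC, WEcL, WEcC, WNaL, WNaC, WNeL, WNeC, WNcL, WNcC. Columns: M, R.
{DEaL, DEaC} → row (3,2) (3,7)
{DEeL, DEeC} → row (3,2) (5,1)
{DEcL, DEcC} → row (3,2) (6,6)
{DNaL, DNaC} → row (3,6) (3,7)
{DNeL, DNeC} → row (3,6) (5,1)
{DNcL, DNcC} → row (3,6) (6,6)
{WEaL, WEeL, WEcL, WNaL, WNeL, WNcL} → row (2,7) (9,5)
{WEaC, WEeC, WEcC, WNaC, WNeC, WNcC} → row (2,7) (0,8)
That's 8 distinct rows out of 24 strategies.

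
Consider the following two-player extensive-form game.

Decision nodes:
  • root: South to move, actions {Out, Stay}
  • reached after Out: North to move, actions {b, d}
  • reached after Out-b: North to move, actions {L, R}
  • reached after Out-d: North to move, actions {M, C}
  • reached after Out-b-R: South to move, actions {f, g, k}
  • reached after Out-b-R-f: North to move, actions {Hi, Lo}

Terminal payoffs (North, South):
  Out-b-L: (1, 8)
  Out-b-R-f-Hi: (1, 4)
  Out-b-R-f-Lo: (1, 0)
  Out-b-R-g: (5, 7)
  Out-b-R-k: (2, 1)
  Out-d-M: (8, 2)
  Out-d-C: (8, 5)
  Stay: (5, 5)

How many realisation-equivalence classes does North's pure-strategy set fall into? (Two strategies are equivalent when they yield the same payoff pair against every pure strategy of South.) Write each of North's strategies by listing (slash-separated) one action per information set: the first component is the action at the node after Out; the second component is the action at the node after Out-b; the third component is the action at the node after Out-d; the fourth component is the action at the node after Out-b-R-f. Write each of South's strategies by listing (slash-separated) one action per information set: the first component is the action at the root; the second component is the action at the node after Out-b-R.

5

North has 16 pure strategies: b/L/M/Hi, b/L/M/Lo, b/L/C/Hi, b/L/C/Lo, b/R/M/Hi, b/R/M/Lo, b/R/C/Hi, b/R/C/Lo, d/L/M/Hi, d/L/M/Lo, d/L/C/Hi, d/L/C/Lo, d/R/M/Hi, d/R/M/Lo, d/R/C/Hi, d/R/C/Lo. Columns: Out/f, Out/g, Out/k, Stay/f, Stay/g, Stay/k.
{b/L/M/Hi, b/L/M/Lo, b/L/C/Hi, b/L/C/Lo} → row (1,8) (1,8) (1,8) (5,5) (5,5) (5,5)
{b/R/M/Hi, b/R/C/Hi} → row (1,4) (5,7) (2,1) (5,5) (5,5) (5,5)
{b/R/M/Lo, b/R/C/Lo} → row (1,0) (5,7) (2,1) (5,5) (5,5) (5,5)
{d/L/M/Hi, d/L/M/Lo, d/R/M/Hi, d/R/M/Lo} → row (8,2) (8,2) (8,2) (5,5) (5,5) (5,5)
{d/L/C/Hi, d/L/C/Lo, d/R/C/Hi, d/R/C/Lo} → row (8,5) (8,5) (8,5) (5,5) (5,5) (5,5)
That's 5 distinct rows out of 16 strategies.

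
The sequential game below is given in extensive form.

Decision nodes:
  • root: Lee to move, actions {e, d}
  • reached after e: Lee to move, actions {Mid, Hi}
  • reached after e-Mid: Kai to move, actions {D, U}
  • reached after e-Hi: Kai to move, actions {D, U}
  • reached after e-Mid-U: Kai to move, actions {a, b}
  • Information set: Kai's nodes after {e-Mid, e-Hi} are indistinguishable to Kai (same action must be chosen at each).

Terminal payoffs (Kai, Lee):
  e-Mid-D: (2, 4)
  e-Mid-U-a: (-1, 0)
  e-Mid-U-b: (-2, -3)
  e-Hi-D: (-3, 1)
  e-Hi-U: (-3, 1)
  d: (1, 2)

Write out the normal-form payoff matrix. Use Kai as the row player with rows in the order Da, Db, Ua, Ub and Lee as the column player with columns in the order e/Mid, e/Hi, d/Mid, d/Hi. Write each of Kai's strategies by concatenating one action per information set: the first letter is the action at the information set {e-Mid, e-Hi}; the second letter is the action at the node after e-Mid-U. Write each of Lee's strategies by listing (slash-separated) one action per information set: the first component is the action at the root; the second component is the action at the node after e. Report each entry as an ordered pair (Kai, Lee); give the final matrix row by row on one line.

Da: (2,4) (-3,1) (1,2) (1,2) | Db: (2,4) (-3,1) (1,2) (1,2) | Ua: (-1,0) (-3,1) (1,2) (1,2) | Ub: (-2,-3) (-3,1) (1,2) (1,2)

Row Da: e/Mid→(2,4), e/Hi→(-3,1), d/Mid→(1,2), d/Hi→(1,2)
Row Db: e/Mid→(2,4), e/Hi→(-3,1), d/Mid→(1,2), d/Hi→(1,2)
Row Ua: e/Mid→(-1,0), e/Hi→(-3,1), d/Mid→(1,2), d/Hi→(1,2)
Row Ub: e/Mid→(-2,-3), e/Hi→(-3,1), d/Mid→(1,2), d/Hi→(1,2)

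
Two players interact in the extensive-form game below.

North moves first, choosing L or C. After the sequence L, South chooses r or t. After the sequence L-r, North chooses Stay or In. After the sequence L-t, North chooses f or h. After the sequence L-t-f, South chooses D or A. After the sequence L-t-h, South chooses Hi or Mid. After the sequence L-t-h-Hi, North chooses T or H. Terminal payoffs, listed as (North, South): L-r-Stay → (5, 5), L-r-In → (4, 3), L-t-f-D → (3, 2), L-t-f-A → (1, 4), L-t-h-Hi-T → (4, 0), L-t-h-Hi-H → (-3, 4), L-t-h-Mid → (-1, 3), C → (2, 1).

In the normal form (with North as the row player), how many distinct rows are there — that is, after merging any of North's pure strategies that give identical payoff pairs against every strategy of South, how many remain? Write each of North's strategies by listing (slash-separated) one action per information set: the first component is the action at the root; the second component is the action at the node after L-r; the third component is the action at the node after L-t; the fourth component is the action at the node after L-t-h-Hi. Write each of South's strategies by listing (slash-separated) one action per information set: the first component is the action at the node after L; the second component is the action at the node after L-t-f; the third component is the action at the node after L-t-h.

7

North has 16 pure strategies: L/Stay/f/T, L/Stay/f/H, L/Stay/h/T, L/Stay/h/H, L/In/f/T, L/In/f/H, L/In/h/T, L/In/h/H, C/Stay/f/T, C/Stay/f/H, C/Stay/h/T, C/Stay/h/H, C/In/f/T, C/In/f/H, C/In/h/T, C/In/h/H. Columns: r/D/Hi, r/D/Mid, r/A/Hi, r/A/Mid, t/D/Hi, t/D/Mid, t/A/Hi, t/A/Mid.
{L/Stay/f/T, L/Stay/f/H} → row (5,5) (5,5) (5,5) (5,5) (3,2) (3,2) (1,4) (1,4)
{L/Stay/h/T} → row (5,5) (5,5) (5,5) (5,5) (4,0) (-1,3) (4,0) (-1,3)
{L/Stay/h/H} → row (5,5) (5,5) (5,5) (5,5) (-3,4) (-1,3) (-3,4) (-1,3)
{L/In/f/T, L/In/f/H} → row (4,3) (4,3) (4,3) (4,3) (3,2) (3,2) (1,4) (1,4)
{L/In/h/T} → row (4,3) (4,3) (4,3) (4,3) (4,0) (-1,3) (4,0) (-1,3)
{L/In/h/H} → row (4,3) (4,3) (4,3) (4,3) (-3,4) (-1,3) (-3,4) (-1,3)
{C/Stay/f/T, C/Stay/f/H, C/Stay/h/T, C/Stay/h/H, C/In/f/T, C/In/f/H, C/In/h/T, C/In/h/H} → row (2,1) (2,1) (2,1) (2,1) (2,1) (2,1) (2,1) (2,1)
That's 7 distinct rows out of 16 strategies.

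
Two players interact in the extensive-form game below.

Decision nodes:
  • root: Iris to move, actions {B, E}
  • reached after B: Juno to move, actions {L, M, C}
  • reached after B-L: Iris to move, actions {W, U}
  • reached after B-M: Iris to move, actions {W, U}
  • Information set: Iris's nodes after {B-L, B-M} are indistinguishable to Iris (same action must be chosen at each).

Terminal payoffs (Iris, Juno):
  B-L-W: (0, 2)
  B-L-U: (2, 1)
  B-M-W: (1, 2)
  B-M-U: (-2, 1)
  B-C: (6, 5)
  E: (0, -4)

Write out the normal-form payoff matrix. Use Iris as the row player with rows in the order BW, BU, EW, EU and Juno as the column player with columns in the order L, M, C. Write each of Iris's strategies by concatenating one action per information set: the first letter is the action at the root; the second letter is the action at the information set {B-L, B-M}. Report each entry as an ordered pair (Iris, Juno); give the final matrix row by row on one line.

            L        M        C
  BW    (0,2)    (1,2)    (6,5)
  BU    (2,1)   (-2,1)    (6,5)
  EW   (0,-4)   (0,-4)   (0,-4)
  EU   (0,-4)   (0,-4)   (0,-4)

BW: (0,2) (1,2) (6,5) | BU: (2,1) (-2,1) (6,5) | EW: (0,-4) (0,-4) (0,-4) | EU: (0,-4) (0,-4) (0,-4)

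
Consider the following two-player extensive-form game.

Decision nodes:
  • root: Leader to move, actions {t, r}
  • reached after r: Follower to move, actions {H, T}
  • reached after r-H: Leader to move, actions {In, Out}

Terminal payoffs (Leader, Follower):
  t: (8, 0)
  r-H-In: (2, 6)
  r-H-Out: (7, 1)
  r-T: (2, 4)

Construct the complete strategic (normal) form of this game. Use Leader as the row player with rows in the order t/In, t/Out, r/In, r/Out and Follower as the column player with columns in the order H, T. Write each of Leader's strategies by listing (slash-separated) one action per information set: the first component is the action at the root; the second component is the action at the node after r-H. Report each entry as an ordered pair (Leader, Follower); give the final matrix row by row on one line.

             H        T
 t/In    (8,0)    (8,0)
t/Out    (8,0)    (8,0)
 r/In    (2,6)    (2,4)
r/Out    (7,1)    (2,4)

t/In: (8,0) (8,0) | t/Out: (8,0) (8,0) | r/In: (2,6) (2,4) | r/Out: (7,1) (2,4)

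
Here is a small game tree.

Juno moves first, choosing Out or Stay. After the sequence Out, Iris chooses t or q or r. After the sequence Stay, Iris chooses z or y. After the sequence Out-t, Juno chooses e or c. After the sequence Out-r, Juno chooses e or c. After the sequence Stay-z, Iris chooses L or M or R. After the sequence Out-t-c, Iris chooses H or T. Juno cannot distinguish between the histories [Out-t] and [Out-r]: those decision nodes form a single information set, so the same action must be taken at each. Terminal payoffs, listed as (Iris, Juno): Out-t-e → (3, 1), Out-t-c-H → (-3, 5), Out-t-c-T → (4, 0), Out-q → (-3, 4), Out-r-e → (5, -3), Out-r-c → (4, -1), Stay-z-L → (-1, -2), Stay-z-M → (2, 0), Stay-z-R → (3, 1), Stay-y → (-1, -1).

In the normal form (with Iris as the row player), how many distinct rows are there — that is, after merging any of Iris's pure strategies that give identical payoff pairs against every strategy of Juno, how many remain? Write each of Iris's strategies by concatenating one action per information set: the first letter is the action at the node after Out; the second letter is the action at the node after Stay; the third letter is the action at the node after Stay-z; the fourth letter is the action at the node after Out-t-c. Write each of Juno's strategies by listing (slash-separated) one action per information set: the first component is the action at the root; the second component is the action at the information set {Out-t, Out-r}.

16

Iris has 36 pure strategies: tzLH, tzLT, tzMH, tzMT, tzRH, tzRT, tyLH, tyLT, tyMH, tyMT, tyRH, tyRT, qzLH, qzLT, qzMH, qzMT, qzRH, qzRT, qyLH, qyLT, qyMH, qyMT, qyRH, qyRT, rzLH, rzLT, rzMH, rzMT, rzRH, rzRT, ryLH, ryLT, ryMH, ryMT, ryRH, ryRT. Columns: Out/e, Out/c, Stay/e, Stay/c.
{tzLH} → row (3,1) (-3,5) (-1,-2) (-1,-2)
{tzLT} → row (3,1) (4,0) (-1,-2) (-1,-2)
{tzMH} → row (3,1) (-3,5) (2,0) (2,0)
{tzMT} → row (3,1) (4,0) (2,0) (2,0)
{tzRH} → row (3,1) (-3,5) (3,1) (3,1)
{tzRT} → row (3,1) (4,0) (3,1) (3,1)
{tyLH, tyMH, tyRH} → row (3,1) (-3,5) (-1,-1) (-1,-1)
{tyLT, tyMT, tyRT} → row (3,1) (4,0) (-1,-1) (-1,-1)
{qzLH, qzLT} → row (-3,4) (-3,4) (-1,-2) (-1,-2)
{qzMH, qzMT} → row (-3,4) (-3,4) (2,0) (2,0)
{qzRH, qzRT} → row (-3,4) (-3,4) (3,1) (3,1)
{qyLH, qyLT, qyMH, qyMT, qyRH, qyRT} → row (-3,4) (-3,4) (-1,-1) (-1,-1)
{rzLH, rzLT} → row (5,-3) (4,-1) (-1,-2) (-1,-2)
{rzMH, rzMT} → row (5,-3) (4,-1) (2,0) (2,0)
{rzRH, rzRT} → row (5,-3) (4,-1) (3,1) (3,1)
{ryLH, ryLT, ryMH, ryMT, ryRH, ryRT} → row (5,-3) (4,-1) (-1,-1) (-1,-1)
That's 16 distinct rows out of 36 strategies.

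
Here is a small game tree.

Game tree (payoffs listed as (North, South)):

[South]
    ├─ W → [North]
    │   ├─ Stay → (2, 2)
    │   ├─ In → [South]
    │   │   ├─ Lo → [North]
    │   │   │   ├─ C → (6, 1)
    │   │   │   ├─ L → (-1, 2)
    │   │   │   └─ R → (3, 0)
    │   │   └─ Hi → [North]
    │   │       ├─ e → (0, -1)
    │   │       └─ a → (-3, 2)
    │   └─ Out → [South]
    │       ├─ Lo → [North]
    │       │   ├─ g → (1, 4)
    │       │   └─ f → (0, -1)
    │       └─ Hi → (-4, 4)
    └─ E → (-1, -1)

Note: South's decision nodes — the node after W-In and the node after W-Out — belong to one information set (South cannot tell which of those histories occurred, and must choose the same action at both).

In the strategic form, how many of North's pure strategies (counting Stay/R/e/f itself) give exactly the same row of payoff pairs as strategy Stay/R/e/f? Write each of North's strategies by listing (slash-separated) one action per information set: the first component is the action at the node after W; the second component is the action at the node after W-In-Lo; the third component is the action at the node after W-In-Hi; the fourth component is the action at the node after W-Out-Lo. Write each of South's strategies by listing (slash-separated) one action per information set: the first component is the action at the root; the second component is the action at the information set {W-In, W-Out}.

Row for Stay/R/e/f (columns W/Lo, W/Hi, E/Lo, E/Hi): (2,2) (2,2) (-1,-1) (-1,-1).
Under Stay/R/e/f, North's choice at the node after W-In-Lo and at the node after W-In-Hi and at the node after W-Out-Lo can never be reached regardless of what South does, so varying those choices leaves every outcome unchanged.
Holding the reachable choices fixed and varying the unreachable ones freely already gives 3 × 2 × 2 = 12 equivalent strategies.
No other strategy reproduces this row, so those 12 are the full class: Stay/C/e/g, Stay/C/e/f, Stay/C/a/g, Stay/C/a/f, Stay/L/e/g, Stay/L/e/f, Stay/L/a/g, Stay/L/a/f, Stay/R/e/g, Stay/R/e/f, Stay/R/a/g, Stay/R/a/f.

12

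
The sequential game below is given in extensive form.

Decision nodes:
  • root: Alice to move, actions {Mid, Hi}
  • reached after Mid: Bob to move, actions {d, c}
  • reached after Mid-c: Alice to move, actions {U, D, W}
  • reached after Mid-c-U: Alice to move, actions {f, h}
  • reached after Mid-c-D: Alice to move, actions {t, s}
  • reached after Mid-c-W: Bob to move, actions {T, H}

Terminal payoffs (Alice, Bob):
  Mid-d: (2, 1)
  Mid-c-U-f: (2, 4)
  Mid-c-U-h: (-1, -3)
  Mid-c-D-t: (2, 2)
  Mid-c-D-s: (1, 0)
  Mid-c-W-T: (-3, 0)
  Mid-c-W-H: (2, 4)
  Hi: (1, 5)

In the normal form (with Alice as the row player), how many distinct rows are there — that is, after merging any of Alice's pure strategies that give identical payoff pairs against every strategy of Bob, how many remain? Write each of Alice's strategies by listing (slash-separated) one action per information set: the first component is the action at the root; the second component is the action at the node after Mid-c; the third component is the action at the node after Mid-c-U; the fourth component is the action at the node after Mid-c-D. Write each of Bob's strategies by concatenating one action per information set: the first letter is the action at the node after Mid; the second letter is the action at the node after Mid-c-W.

Alice has 24 pure strategies: Mid/U/f/t, Mid/U/f/s, Mid/U/h/t, Mid/U/h/s, Mid/D/f/t, Mid/D/f/s, Mid/D/h/t, Mid/D/h/s, Mid/W/f/t, Mid/W/f/s, Mid/W/h/t, Mid/W/h/s, Hi/U/f/t, Hi/U/f/s, Hi/U/h/t, Hi/U/h/s, Hi/D/f/t, Hi/D/f/s, Hi/D/h/t, Hi/D/h/s, Hi/W/f/t, Hi/W/f/s, Hi/W/h/t, Hi/W/h/s. Columns: dT, dH, cT, cH.
{Mid/U/f/t, Mid/U/f/s} → row (2,1) (2,1) (2,4) (2,4)
{Mid/U/h/t, Mid/U/h/s} → row (2,1) (2,1) (-1,-3) (-1,-3)
{Mid/D/f/t, Mid/D/h/t} → row (2,1) (2,1) (2,2) (2,2)
{Mid/D/f/s, Mid/D/h/s} → row (2,1) (2,1) (1,0) (1,0)
{Mid/W/f/t, Mid/W/f/s, Mid/W/h/t, Mid/W/h/s} → row (2,1) (2,1) (-3,0) (2,4)
{Hi/U/f/t, Hi/U/f/s, Hi/U/h/t, Hi/U/h/s, Hi/D/f/t, Hi/D/f/s, Hi/D/h/t, Hi/D/h/s, Hi/W/f/t, Hi/W/f/s, Hi/W/h/t, Hi/W/h/s} → row (1,5) (1,5) (1,5) (1,5)
That's 6 distinct rows out of 24 strategies.

6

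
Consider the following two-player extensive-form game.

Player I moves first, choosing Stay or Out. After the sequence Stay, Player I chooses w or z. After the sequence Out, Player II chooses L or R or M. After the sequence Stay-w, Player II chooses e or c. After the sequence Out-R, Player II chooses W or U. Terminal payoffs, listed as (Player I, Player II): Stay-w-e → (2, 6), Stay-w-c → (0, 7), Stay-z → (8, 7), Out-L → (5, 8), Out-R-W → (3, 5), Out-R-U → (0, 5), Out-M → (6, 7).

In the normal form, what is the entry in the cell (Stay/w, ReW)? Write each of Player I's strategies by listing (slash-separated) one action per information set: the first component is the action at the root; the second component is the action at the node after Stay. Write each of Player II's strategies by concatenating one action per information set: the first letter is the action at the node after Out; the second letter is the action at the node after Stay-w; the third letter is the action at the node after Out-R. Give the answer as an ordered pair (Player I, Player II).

(2, 6)

Trace the play path from the root:
  Player I plays Stay
  Player I plays w at [Stay]
  Player II plays e at [Stay-w]
→ terminal payoff (2, 6).
(Player II's choice at the node after Out is never reached on this path, so it doesn't affect the outcome.)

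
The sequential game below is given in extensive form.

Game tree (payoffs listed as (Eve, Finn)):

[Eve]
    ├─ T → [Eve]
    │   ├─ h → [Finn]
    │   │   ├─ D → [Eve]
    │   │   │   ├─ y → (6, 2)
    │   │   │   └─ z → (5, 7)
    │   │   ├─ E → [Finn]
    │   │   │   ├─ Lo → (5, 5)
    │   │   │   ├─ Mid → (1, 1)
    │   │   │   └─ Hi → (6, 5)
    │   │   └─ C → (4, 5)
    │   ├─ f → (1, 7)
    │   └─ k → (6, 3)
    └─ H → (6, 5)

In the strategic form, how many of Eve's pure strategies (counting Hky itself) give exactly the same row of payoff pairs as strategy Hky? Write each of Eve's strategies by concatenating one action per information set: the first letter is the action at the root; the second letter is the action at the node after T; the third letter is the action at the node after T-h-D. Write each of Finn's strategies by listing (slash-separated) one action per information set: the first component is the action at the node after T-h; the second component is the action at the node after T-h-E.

6

Row for Hky (columns D/Lo, D/Mid, D/Hi, E/Lo, E/Mid, E/Hi, C/Lo, C/Mid, C/Hi): (6,5) (6,5) (6,5) (6,5) (6,5) (6,5) (6,5) (6,5) (6,5).
Under Hky, Eve's choice at the node after T and at the node after T-h-D can never be reached regardless of what Finn does, so varying those choices leaves every outcome unchanged.
Holding the reachable choices fixed and varying the unreachable ones freely already gives 3 × 2 = 6 equivalent strategies.
No other strategy reproduces this row, so those 6 are the full class: Hhy, Hhz, Hfy, Hfz, Hky, Hkz.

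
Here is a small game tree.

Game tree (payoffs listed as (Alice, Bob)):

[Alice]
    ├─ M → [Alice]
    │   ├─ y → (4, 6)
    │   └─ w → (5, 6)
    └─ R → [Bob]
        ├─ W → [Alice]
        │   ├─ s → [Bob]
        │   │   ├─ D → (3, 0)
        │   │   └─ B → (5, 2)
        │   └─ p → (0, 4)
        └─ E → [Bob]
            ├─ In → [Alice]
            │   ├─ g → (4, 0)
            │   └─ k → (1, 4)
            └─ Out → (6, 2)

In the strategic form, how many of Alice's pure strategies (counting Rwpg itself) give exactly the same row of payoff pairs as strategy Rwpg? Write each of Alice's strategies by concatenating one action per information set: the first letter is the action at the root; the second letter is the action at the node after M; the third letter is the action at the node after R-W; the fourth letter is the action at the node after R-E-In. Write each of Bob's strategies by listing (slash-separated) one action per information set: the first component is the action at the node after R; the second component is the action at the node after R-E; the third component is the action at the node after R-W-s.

2

Row for Rwpg (columns W/In/D, W/In/B, W/Out/D, W/Out/B, E/In/D, E/In/B, E/Out/D, E/Out/B): (0,4) (0,4) (0,4) (0,4) (4,0) (4,0) (6,2) (6,2).
Under Rwpg, Alice's choice at the node after M can never be reached regardless of what Bob does, so varying those choices leaves every outcome unchanged.
Holding the reachable choices fixed and varying the unreachable one freely already gives 2 equivalent strategies.
No other strategy reproduces this row, so those 2 are the full class: Rypg, Rwpg.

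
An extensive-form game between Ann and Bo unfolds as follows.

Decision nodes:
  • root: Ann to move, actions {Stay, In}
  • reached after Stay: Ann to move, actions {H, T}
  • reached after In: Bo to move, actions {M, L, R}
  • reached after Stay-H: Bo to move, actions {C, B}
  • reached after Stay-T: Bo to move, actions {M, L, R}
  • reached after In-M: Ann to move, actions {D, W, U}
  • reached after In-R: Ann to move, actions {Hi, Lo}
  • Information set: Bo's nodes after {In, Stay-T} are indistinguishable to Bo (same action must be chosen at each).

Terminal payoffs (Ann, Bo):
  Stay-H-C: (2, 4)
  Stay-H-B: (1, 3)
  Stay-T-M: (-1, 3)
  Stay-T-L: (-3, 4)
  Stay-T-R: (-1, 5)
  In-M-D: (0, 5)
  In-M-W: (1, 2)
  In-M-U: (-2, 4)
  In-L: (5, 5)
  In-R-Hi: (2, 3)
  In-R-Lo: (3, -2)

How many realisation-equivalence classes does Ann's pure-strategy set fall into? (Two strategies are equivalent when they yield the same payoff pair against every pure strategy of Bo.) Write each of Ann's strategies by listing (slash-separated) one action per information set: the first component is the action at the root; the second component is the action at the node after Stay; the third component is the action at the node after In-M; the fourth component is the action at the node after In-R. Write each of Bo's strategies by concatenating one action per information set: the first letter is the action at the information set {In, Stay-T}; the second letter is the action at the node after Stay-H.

Ann has 24 pure strategies: Stay/H/D/Hi, Stay/H/D/Lo, Stay/H/W/Hi, Stay/H/W/Lo, Stay/H/U/Hi, Stay/H/U/Lo, Stay/T/D/Hi, Stay/T/D/Lo, Stay/T/W/Hi, Stay/T/W/Lo, Stay/T/U/Hi, Stay/T/U/Lo, In/H/D/Hi, In/H/D/Lo, In/H/W/Hi, In/H/W/Lo, In/H/U/Hi, In/H/U/Lo, In/T/D/Hi, In/T/D/Lo, In/T/W/Hi, In/T/W/Lo, In/T/U/Hi, In/T/U/Lo. Columns: MC, MB, LC, LB, RC, RB.
{Stay/H/D/Hi, Stay/H/D/Lo, Stay/H/W/Hi, Stay/H/W/Lo, Stay/H/U/Hi, Stay/H/U/Lo} → row (2,4) (1,3) (2,4) (1,3) (2,4) (1,3)
{Stay/T/D/Hi, Stay/T/D/Lo, Stay/T/W/Hi, Stay/T/W/Lo, Stay/T/U/Hi, Stay/T/U/Lo} → row (-1,3) (-1,3) (-3,4) (-3,4) (-1,5) (-1,5)
{In/H/D/Hi, In/T/D/Hi} → row (0,5) (0,5) (5,5) (5,5) (2,3) (2,3)
{In/H/D/Lo, In/T/D/Lo} → row (0,5) (0,5) (5,5) (5,5) (3,-2) (3,-2)
{In/H/W/Hi, In/T/W/Hi} → row (1,2) (1,2) (5,5) (5,5) (2,3) (2,3)
{In/H/W/Lo, In/T/W/Lo} → row (1,2) (1,2) (5,5) (5,5) (3,-2) (3,-2)
{In/H/U/Hi, In/T/U/Hi} → row (-2,4) (-2,4) (5,5) (5,5) (2,3) (2,3)
{In/H/U/Lo, In/T/U/Lo} → row (-2,4) (-2,4) (5,5) (5,5) (3,-2) (3,-2)
That's 8 distinct rows out of 24 strategies.

8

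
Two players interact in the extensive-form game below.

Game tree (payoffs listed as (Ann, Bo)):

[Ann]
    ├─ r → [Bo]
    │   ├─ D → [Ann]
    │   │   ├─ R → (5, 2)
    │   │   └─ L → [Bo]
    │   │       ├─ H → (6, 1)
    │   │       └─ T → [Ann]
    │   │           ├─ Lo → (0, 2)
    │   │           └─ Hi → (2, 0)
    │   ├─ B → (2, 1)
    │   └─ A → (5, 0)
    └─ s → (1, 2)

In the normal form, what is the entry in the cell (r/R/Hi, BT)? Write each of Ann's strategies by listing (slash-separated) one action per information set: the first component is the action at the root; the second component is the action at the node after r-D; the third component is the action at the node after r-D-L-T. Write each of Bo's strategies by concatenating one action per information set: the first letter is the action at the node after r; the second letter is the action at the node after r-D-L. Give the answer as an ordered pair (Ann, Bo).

(2, 1)

Trace the play path from the root:
  Ann plays r
  Bo plays B at [r]
→ terminal payoff (2, 1).
(Ann's choice at the node after r-D is never reached on this path, so it doesn't affect the outcome.)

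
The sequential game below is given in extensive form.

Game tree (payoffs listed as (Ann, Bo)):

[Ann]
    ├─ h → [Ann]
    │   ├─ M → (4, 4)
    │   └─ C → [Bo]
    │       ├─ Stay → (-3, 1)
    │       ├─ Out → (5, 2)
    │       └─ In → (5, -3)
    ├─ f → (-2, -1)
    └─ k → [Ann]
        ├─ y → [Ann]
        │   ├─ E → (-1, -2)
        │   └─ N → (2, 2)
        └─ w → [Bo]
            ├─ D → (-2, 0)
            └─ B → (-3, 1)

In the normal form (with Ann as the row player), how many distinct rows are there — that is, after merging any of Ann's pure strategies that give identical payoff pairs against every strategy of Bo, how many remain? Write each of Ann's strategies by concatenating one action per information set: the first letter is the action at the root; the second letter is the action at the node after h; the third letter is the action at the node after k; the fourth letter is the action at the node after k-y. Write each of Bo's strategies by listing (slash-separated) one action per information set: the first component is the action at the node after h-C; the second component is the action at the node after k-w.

Ann has 24 pure strategies: hMyE, hMyN, hMwE, hMwN, hCyE, hCyN, hCwE, hCwN, fMyE, fMyN, fMwE, fMwN, fCyE, fCyN, fCwE, fCwN, kMyE, kMyN, kMwE, kMwN, kCyE, kCyN, kCwE, kCwN. Columns: Stay/D, Stay/B, Out/D, Out/B, In/D, In/B.
{hMyE, hMyN, hMwE, hMwN} → row (4,4) (4,4) (4,4) (4,4) (4,4) (4,4)
{hCyE, hCyN, hCwE, hCwN} → row (-3,1) (-3,1) (5,2) (5,2) (5,-3) (5,-3)
{fMyE, fMyN, fMwE, fMwN, fCyE, fCyN, fCwE, fCwN} → row (-2,-1) (-2,-1) (-2,-1) (-2,-1) (-2,-1) (-2,-1)
{kMyE, kCyE} → row (-1,-2) (-1,-2) (-1,-2) (-1,-2) (-1,-2) (-1,-2)
{kMyN, kCyN} → row (2,2) (2,2) (2,2) (2,2) (2,2) (2,2)
{kMwE, kMwN, kCwE, kCwN} → row (-2,0) (-3,1) (-2,0) (-3,1) (-2,0) (-3,1)
That's 6 distinct rows out of 24 strategies.

6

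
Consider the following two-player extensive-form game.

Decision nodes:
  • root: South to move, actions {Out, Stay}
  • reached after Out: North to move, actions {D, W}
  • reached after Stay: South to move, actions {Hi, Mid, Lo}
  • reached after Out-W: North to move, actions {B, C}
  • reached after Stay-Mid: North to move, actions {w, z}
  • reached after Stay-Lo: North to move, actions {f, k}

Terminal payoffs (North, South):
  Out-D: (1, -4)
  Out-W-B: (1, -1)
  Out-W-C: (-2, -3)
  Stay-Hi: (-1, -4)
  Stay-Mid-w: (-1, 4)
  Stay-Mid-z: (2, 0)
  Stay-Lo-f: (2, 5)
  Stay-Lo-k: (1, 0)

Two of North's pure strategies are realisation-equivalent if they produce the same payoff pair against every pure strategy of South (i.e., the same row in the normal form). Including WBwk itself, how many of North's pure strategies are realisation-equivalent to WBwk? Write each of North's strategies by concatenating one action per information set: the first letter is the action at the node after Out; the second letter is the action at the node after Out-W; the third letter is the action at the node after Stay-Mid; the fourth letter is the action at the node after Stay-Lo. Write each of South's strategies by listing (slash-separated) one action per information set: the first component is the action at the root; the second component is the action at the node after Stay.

Row for WBwk (columns Out/Hi, Out/Mid, Out/Lo, Stay/Hi, Stay/Mid, Stay/Lo): (1,-1) (1,-1) (1,-1) (-1,-4) (-1,4) (1,0).
Every one of North's information sets is on the play path for some reply by South when North follows WBwk.
Changing the action at any of them therefore changes at least one column, so only WBwk itself gives this row.

1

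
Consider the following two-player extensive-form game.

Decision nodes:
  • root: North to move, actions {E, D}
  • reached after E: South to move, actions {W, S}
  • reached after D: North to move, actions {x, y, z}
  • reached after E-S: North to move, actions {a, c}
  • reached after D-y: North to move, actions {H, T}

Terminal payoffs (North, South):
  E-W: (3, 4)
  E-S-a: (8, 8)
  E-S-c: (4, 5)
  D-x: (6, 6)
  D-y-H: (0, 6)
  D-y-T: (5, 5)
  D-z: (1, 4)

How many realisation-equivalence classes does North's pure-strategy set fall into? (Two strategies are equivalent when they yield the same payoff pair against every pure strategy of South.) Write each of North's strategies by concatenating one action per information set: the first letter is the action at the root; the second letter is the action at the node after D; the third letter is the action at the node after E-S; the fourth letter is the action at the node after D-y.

North has 24 pure strategies: ExaH, ExaT, ExcH, ExcT, EyaH, EyaT, EycH, EycT, EzaH, EzaT, EzcH, EzcT, DxaH, DxaT, DxcH, DxcT, DyaH, DyaT, DycH, DycT, DzaH, DzaT, DzcH, DzcT. Columns: W, S.
{ExaH, ExaT, EyaH, EyaT, EzaH, EzaT} → row (3,4) (8,8)
{ExcH, ExcT, EycH, EycT, EzcH, EzcT} → row (3,4) (4,5)
{DxaH, DxaT, DxcH, DxcT} → row (6,6) (6,6)
{DyaH, DycH} → row (0,6) (0,6)
{DyaT, DycT} → row (5,5) (5,5)
{DzaH, DzaT, DzcH, DzcT} → row (1,4) (1,4)
That's 6 distinct rows out of 24 strategies.

6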